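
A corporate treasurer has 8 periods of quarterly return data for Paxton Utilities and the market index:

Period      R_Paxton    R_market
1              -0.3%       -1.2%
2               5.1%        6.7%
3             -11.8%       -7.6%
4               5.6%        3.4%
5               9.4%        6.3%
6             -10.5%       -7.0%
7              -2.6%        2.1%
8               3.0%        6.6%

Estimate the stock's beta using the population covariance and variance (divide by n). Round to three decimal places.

1.212

Mean R_i = (-0.3 + 5.1 − 11.8 + 5.6 + 9.4 − 10.5 − 2.6 + 3.0) / 8 = -0.2625%
Mean R_m = (-1.2 + 6.7 − 7.6 + 3.4 + 6.3 − 7.0 + 2.1 + 6.6) / 8 = 1.1625%
Σ(R_i − R̄_i)(R_m − R̄_m) = 292.7513  ⇒  Cov = 292.7513 / 8 = 36.5939
Σ(R_m − R̄_m)² = 241.4988  ⇒  Var(R_m) = 241.4988 / 8 = 30.1874
β = Cov / Var(R_m) = 36.5939 / 30.1874 = 1.2122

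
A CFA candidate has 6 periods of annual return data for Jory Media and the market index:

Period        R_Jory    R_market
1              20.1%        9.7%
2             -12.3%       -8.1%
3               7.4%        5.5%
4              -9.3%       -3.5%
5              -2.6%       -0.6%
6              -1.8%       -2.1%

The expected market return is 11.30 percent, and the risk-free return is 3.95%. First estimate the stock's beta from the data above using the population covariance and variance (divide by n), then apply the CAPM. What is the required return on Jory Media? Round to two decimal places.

Mean R_i = (20.1 − 12.3 + 7.4 − 9.3 − 2.6 − 1.8) / 6 = 0.2500%
Mean R_m = (9.7 − 8.1 + 5.5 − 3.5 − 0.6 − 2.1) / 6 = 0.1500%
Σ(R_i − R̄_i)(R_m − R̄_m) = 372.9650  ⇒  Cov = 372.9650 / 6 = 62.1608
Σ(R_m − R̄_m)² = 206.8350  ⇒  Var(R_m) = 206.8350 / 6 = 34.4725
β = Cov / Var(R_m) = 62.1608 / 34.4725 = 1.8032
MRP = 11.30% − 3.95% = 7.35%
E(R) = R_f + β × MRP = 3.95% + 1.8032 × 7.35% = 17.20%

17.20%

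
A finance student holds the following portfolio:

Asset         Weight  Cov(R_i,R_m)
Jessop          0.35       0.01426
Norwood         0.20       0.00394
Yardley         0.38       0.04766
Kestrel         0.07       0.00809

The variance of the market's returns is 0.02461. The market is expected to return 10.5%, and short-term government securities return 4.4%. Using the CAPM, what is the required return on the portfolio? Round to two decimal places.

β_Jessop = 0.01426 / 0.02461 = 0.5794
β_Norwood = 0.00394 / 0.02461 = 0.1601
β_Yardley = 0.04766 / 0.02461 = 1.9366
β_Kestrel = 0.00809 / 0.02461 = 0.3287
β_P = Σ w_i β_i = 0.35×0.5794 + 0.20×0.1601 + 0.38×1.9366 + 0.07×0.3287 = 0.9937
MRP = 10.5% − 4.4% = 6.10%
E(R_P) = R_f + β_P × MRP = 4.4% + 0.9937 × 6.1% = 10.46%

10.46%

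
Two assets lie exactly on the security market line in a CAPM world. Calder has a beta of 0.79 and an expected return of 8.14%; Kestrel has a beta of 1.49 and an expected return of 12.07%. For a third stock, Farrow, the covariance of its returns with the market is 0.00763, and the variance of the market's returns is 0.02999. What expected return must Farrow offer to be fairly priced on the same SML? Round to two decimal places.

5.13%

MRP = (12.07% − 8.14%) / (1.49 − 0.79) = 5.6143%
R_f = 8.14% − 0.79 × 5.6143% = 3.7047%
β_Farrow = Cov / Var(R_m) = 0.00763 / 0.02999 = 0.2544
E(R_Farrow) = R_f + β × MRP = 3.7047% + 0.2544 × 5.6143% = 5.13%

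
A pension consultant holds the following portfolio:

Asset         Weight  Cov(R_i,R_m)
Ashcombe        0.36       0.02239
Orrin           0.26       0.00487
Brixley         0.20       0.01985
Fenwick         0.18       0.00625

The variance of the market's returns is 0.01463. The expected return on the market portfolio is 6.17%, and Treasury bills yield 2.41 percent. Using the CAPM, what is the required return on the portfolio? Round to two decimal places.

6.12%

β_Ashcombe = 0.02239 / 0.01463 = 1.5304
β_Orrin = 0.00487 / 0.01463 = 0.3329
β_Brixley = 0.01985 / 0.01463 = 1.3568
β_Fenwick = 0.00625 / 0.01463 = 0.4272
β_P = Σ w_i β_i = 0.36×1.5304 + 0.26×0.3329 + 0.20×1.3568 + 0.18×0.4272 = 0.9858
MRP = 6.17% − 2.41% = 3.76%
E(R_P) = R_f + β_P × MRP = 2.41% + 0.9858 × 3.76% = 6.12%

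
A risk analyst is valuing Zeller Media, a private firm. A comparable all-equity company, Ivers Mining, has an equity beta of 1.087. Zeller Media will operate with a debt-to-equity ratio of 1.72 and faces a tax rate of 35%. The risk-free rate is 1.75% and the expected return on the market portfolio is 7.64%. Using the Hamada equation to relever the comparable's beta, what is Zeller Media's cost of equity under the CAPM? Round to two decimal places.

β_L = β_U × [1 + (1 − t)(D/E)] = 1.087 × [1 + (1 − 0.35) × 1.72]
    = 1.087 × [1 + 0.65 × 1.72] = 1.087 × 2.1180 = 2.3023
MRP = 7.64% − 1.75% = 5.89%
E(R) = R_f + β_L × MRP = 1.75% + 2.3023 × 5.89% = 15.31%

15.31%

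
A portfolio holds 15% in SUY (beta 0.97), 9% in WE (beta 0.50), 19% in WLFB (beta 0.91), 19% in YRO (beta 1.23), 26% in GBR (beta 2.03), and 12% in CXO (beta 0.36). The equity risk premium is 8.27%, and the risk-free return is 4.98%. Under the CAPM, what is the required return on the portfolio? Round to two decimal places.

β_P = Σ w_i β_i = 0.15×0.97 + 0.09×0.50 + 0.19×0.91 + 0.19×1.23 + 0.26×2.03 + 0.12×0.36 = 1.1681
E(R_P) = R_f + β_P × MRP = 4.98% + 1.1681 × 8.27% = 14.64%

14.64%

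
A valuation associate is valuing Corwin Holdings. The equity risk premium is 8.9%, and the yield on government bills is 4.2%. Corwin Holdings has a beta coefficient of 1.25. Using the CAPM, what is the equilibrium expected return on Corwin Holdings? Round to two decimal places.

E(R) = R_f + β × MRP = 4.2% + 1.25 × 8.9% = 15.33%

15.33%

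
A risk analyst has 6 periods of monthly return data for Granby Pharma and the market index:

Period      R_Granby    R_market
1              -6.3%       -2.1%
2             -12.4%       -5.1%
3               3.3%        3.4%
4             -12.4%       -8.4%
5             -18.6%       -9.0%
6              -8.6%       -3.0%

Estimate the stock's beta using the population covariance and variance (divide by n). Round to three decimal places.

1.555

Mean R_i = (-6.3 − 12.4 + 3.3 − 12.4 − 18.6 − 8.6) / 6 = -9.1667%
Mean R_m = (-2.1 − 5.1 + 3.4 − 8.4 − 9.0 − 3.0) / 6 = -4.0333%
Σ(R_i − R̄_i)(R_m − R̄_m) = 163.2167  ⇒  Cov = 163.2167 / 6 = 27.2028
Σ(R_m − R̄_m)² = 104.9333  ⇒  Var(R_m) = 104.9333 / 6 = 17.4889
β = Cov / Var(R_m) = 27.2028 / 17.4889 = 1.5554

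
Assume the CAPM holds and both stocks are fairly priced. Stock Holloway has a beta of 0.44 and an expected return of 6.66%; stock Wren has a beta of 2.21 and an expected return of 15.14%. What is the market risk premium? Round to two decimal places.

4.79%

Both satisfy E(R) = R_f + β·MRP, so the slope of the SML is
MRP = (15.14% − 6.66%) / (2.21 − 0.44) = 8.48% / 1.77 = 4.7910%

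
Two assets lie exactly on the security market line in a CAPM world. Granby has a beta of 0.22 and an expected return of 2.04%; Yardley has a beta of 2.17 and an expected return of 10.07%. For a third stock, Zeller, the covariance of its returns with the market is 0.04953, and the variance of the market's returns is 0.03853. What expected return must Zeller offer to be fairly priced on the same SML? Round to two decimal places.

6.43%

MRP = (10.07% − 2.04%) / (2.17 − 0.22) = 4.1179%
R_f = 2.04% − 0.22 × 4.1179% = 1.1341%
β_Zeller = Cov / Var(R_m) = 0.04953 / 0.03853 = 1.2855
E(R_Zeller) = R_f + β × MRP = 1.1341% + 1.2855 × 4.1179% = 6.43%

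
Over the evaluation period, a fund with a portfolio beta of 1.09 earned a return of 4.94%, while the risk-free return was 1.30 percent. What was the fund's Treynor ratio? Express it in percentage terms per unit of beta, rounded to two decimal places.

Treynor = (R_P − R_f) / β_P = (4.94% − 1.30%) / 1.0900 = 3.64% / 1.0900 = 3.34%

3.34%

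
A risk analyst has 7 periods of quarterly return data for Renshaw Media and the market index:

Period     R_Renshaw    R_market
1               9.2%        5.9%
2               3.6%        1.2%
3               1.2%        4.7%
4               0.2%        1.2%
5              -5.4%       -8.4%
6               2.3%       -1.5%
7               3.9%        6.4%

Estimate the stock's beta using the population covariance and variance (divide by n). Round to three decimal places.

Mean R_i = (9.2 + 3.6 + 1.2 + 0.2 − 5.4 + 2.3 + 3.9) / 7 = 2.1429%
Mean R_m = (5.9 + 1.2 + 4.7 + 1.2 − 8.4 − 1.5 + 6.4) / 7 = 1.3571%
Σ(R_i − R̄_i)(R_m − R̄_m) = 110.9929  ⇒  Cov = 110.9929 / 7 = 15.8561
Σ(R_m − R̄_m)² = 160.6571  ⇒  Var(R_m) = 160.6571 / 7 = 22.9510
β = Cov / Var(R_m) = 15.8561 / 22.9510 = 0.6909

0.691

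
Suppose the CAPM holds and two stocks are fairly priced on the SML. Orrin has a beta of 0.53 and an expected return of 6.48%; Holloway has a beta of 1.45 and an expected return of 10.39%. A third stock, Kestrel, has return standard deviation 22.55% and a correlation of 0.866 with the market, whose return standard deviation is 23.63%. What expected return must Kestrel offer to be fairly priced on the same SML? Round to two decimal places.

7.74%

MRP = (10.39% − 6.48%) / (1.45 − 0.53) = 4.2500%
R_f = 6.48% − 0.53 × 4.2500% = 4.2275%
β_Kestrel = ρ·σ_i/σ_m = 0.866 × 22.55 / 23.63 = 0.8264
E(R_Kestrel) = R_f + β × MRP = 4.2275% + 0.8264 × 4.2500% = 7.74%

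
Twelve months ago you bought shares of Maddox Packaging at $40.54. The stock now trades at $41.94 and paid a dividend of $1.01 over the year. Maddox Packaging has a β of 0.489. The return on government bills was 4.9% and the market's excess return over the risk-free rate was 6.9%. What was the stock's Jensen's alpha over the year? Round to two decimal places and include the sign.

Realised HPR = (P1 + D1 − P0) / P0 = (41.94 + 1.01 − 40.54) / 40.54 = 2.41 / 40.54 = 5.9447%
CAPM required = R_f + β·MRP = 4.9% + 0.489 × 6.9% = 8.2741%
α = realised − required = 5.9447% − 8.2741% = -2.33%

-2.33%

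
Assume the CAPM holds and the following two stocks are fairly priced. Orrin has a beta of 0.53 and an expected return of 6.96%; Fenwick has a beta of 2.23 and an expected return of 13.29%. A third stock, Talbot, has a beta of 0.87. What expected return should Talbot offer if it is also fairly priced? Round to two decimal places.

8.23%

MRP (SML slope) = (13.29% − 6.96%) / (2.23 − 0.53) = 6.33% / 1.70 = 3.7235%
R_f (intercept) = 6.96% − 0.53 × 3.7235% = 4.9865%
E(R_Talbot) = R_f + β × MRP = 4.9865% + 0.87 × 3.7235% = 8.23%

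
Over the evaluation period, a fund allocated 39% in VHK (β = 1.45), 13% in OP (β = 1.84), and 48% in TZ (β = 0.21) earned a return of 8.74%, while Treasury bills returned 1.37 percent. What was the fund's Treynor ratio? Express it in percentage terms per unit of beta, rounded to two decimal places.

8.14%

β_P = 0.39×1.45 + 0.13×1.84 + 0.48×0.21 = 0.9055
Treynor = (R_P − R_f) / β_P = (8.74% − 1.37%) / 0.9055 = 7.37% / 0.9055 = 8.14%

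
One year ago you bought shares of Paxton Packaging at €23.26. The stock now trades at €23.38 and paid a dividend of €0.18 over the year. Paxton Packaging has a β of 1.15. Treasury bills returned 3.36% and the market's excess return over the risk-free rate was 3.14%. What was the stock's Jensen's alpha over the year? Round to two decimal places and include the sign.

-5.68%

Realised HPR = (P1 + D1 − P0) / P0 = (23.38 + 0.18 − 23.26) / 23.26 = 0.30 / 23.26 = 1.2898%
CAPM required = R_f + β·MRP = 3.36% + 1.15 × 3.14% = 6.9710%
α = realised − required = 1.2898% − 6.9710% = -5.68%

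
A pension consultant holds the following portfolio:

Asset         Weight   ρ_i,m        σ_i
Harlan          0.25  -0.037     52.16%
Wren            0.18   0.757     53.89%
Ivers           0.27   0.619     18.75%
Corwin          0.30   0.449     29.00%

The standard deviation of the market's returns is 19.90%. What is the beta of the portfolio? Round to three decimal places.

β_Harlan = -0.037 × 52.16% / 19.90% = -0.0970
β_Wren = 0.757 × 53.89% / 19.90% = 2.0500
β_Ivers = 0.619 × 18.75% / 19.90% = 0.5832
β_Corwin = 0.449 × 29.00% / 19.90% = 0.6543
β_P = Σ w_i β_i = 0.25×-0.0970 + 0.18×2.0500 + 0.27×0.5832 + 0.30×0.6543 = 0.6985

0.699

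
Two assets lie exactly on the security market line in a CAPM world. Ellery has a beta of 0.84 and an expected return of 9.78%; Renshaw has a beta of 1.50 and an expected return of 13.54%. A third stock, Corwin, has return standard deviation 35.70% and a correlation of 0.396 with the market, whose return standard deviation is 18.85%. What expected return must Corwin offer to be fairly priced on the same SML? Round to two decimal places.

MRP = (13.54% − 9.78%) / (1.50 − 0.84) = 5.6970%
R_f = 9.78% − 0.84 × 5.6970% = 4.9945%
β_Corwin = ρ·σ_i/σ_m = 0.396 × 35.70 / 18.85 = 0.7500
E(R_Corwin) = R_f + β × MRP = 4.9945% + 0.7500 × 5.6970% = 9.27%

9.27%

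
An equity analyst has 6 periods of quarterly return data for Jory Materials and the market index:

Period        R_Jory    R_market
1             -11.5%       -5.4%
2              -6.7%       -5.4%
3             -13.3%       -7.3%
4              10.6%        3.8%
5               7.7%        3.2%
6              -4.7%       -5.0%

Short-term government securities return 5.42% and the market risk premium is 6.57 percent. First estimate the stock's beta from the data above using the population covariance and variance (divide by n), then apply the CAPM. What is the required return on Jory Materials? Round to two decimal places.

Mean R_i = (-11.5 − 6.7 − 13.3 + 10.6 + 7.7 − 4.7) / 6 = -2.9833%
Mean R_m = (-5.4 − 5.4 − 7.3 + 3.8 + 3.2 − 5.0) / 6 = -2.6833%
Σ(R_i − R̄_i)(R_m − R̄_m) = 235.7583  ⇒  Cov = 235.7583 / 6 = 39.2931
Σ(R_m − R̄_m)² = 118.0883  ⇒  Var(R_m) = 118.0883 / 6 = 19.6814
β = Cov / Var(R_m) = 39.2931 / 19.6814 = 1.9965
E(R) = R_f + β × MRP = 5.42% + 1.9965 × 6.57% = 18.54%

18.54%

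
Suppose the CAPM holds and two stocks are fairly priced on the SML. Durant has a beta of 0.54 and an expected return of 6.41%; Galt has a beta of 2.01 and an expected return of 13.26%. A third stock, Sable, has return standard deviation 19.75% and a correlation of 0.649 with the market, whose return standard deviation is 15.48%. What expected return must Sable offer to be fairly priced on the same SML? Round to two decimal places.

MRP = (13.26% − 6.41%) / (2.01 − 0.54) = 4.6599%
R_f = 6.41% − 0.54 × 4.6599% = 3.8937%
β_Sable = ρ·σ_i/σ_m = 0.649 × 19.75 / 15.48 = 0.8280
E(R_Sable) = R_f + β × MRP = 3.8937% + 0.8280 × 4.6599% = 7.75%

7.75%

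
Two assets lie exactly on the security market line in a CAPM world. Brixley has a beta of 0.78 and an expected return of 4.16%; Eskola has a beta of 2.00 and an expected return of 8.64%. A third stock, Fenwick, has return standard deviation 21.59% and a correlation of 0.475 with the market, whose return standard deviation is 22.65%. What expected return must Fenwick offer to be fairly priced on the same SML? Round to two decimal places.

MRP = (8.64% − 4.16%) / (2.00 − 0.78) = 3.6721%
R_f = 4.16% − 0.78 × 3.6721% = 1.2958%
β_Fenwick = ρ·σ_i/σ_m = 0.475 × 21.59 / 22.65 = 0.4528
E(R_Fenwick) = R_f + β × MRP = 1.2958% + 0.4528 × 3.6721% = 2.96%

2.96%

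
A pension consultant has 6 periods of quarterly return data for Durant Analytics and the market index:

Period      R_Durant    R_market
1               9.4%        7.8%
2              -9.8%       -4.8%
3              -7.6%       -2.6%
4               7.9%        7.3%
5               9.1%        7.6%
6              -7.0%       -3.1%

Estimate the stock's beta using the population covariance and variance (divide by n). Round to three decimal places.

Mean R_i = (9.4 − 9.8 − 7.6 + 7.9 + 9.1 − 7.0) / 6 = 0.3333%
Mean R_m = (7.8 − 4.8 − 2.6 + 7.3 + 7.6 − 3.1) / 6 = 2.0333%
Σ(R_i − R̄_i)(R_m − R̄_m) = 284.5833  ⇒  Cov = 284.5833 / 6 = 47.4306
Σ(R_m − R̄_m)² = 186.4933  ⇒  Var(R_m) = 186.4933 / 6 = 31.0822
β = Cov / Var(R_m) = 47.4306 / 31.0822 = 1.5260

1.526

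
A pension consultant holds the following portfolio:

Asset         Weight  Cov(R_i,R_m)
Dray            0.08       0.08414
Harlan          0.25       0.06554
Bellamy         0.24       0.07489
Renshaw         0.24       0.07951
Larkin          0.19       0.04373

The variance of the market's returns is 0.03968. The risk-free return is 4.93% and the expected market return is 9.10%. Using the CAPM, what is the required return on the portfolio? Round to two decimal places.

12.13%

β_Dray = 0.08414 / 0.03968 = 2.1205
β_Harlan = 0.06554 / 0.03968 = 1.6517
β_Bellamy = 0.07489 / 0.03968 = 1.8873
β_Renshaw = 0.07951 / 0.03968 = 2.0038
β_Larkin = 0.04373 / 0.03968 = 1.1021
β_P = Σ w_i β_i = 0.08×2.1205 + 0.25×1.6517 + 0.24×1.8873 + 0.24×2.0038 + 0.19×1.1021 = 1.7258
MRP = 9.10% − 4.93% = 4.17%
E(R_P) = R_f + β_P × MRP = 4.93% + 1.7258 × 4.17% = 12.13%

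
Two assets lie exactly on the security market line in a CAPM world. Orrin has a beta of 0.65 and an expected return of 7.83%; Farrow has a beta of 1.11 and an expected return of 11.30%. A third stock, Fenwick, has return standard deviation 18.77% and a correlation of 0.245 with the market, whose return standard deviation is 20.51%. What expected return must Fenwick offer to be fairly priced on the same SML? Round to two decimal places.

MRP = (11.30% − 7.83%) / (1.11 − 0.65) = 7.5435%
R_f = 7.83% − 0.65 × 7.5435% = 2.9267%
β_Fenwick = ρ·σ_i/σ_m = 0.245 × 18.77 / 20.51 = 0.2242
E(R_Fenwick) = R_f + β × MRP = 2.9267% + 0.2242 × 7.5435% = 4.62%

4.62%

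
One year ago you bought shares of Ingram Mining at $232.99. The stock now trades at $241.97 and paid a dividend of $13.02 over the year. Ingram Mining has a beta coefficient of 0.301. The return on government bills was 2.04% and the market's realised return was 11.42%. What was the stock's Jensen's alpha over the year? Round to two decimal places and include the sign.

+4.58%

Realised HPR = (P1 + D1 − P0) / P0 = (241.97 + 13.02 − 232.99) / 232.99 = 22.00 / 232.99 = 9.4425%
MRP = 11.42% − 2.04% = 9.38%
CAPM required = R_f + β·MRP = 2.04% + 0.301 × 9.38% = 4.86338%
α = realised − required = 9.4425% − 4.86338% = +4.58%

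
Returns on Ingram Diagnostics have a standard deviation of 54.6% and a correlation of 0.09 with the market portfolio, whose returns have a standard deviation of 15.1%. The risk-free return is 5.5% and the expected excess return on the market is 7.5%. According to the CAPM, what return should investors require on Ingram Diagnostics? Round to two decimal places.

7.94%

β = ρ × σ_i / σ_m = 0.09 × 54.6% / 15.1% = 0.3254
E(R) = 5.5% + 0.3254 × 7.5% = 7.94%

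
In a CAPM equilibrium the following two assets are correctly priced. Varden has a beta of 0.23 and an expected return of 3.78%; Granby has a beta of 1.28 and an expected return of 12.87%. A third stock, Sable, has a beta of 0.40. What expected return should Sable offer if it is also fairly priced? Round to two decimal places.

5.25%

MRP (SML slope) = (12.87% − 3.78%) / (1.28 − 0.23) = 9.09% / 1.05 = 8.6571%
R_f (intercept) = 3.78% − 0.23 × 8.6571% = 1.7889%
E(R_Sable) = R_f + β × MRP = 1.7889% + 0.40 × 8.6571% = 5.25%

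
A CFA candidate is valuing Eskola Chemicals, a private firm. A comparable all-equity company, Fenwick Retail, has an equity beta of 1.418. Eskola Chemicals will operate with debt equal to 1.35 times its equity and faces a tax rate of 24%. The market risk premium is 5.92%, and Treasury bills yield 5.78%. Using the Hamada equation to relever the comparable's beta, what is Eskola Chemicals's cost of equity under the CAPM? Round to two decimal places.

β_L = β_U × [1 + (1 − t)(D/E)] = 1.418 × [1 + (1 − 0.24) × 1.35]
    = 1.418 × [1 + 0.76 × 1.35] = 1.418 × 2.0260 = 2.8729
E(R) = R_f + β_L × MRP = 5.78% + 2.8729 × 5.92% = 22.79%

22.79%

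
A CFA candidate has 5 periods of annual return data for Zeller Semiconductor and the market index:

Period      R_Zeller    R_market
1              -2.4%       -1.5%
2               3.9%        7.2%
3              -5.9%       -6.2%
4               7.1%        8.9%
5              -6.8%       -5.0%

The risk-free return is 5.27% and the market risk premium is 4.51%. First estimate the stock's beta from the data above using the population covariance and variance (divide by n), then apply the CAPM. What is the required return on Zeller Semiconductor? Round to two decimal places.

9.17%

Mean R_i = (-2.4 + 3.9 − 5.9 + 7.1 − 6.8) / 5 = -0.8200%
Mean R_m = (-1.5 + 7.2 − 6.2 + 8.9 − 5.0) / 5 = 0.6800%
Σ(R_i − R̄_i)(R_m − R̄_m) = 168.2380  ⇒  Cov = 168.2380 / 5 = 33.6476
Σ(R_m − R̄_m)² = 194.4280  ⇒  Var(R_m) = 194.4280 / 5 = 38.8856
β = Cov / Var(R_m) = 33.6476 / 38.8856 = 0.8653
E(R) = R_f + β × MRP = 5.27% + 0.8653 × 4.51% = 9.17%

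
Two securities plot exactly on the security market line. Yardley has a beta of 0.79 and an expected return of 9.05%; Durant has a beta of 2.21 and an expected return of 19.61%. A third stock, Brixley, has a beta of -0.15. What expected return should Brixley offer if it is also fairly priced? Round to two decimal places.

MRP (SML slope) = (19.61% − 9.05%) / (2.21 − 0.79) = 10.56% / 1.42 = 7.4366%
R_f (intercept) = 9.05% − 0.79 × 7.4366% = 3.1751%
E(R_Brixley) = R_f + β × MRP = 3.1751% + -0.15 × 7.4366% = 2.06%

2.06%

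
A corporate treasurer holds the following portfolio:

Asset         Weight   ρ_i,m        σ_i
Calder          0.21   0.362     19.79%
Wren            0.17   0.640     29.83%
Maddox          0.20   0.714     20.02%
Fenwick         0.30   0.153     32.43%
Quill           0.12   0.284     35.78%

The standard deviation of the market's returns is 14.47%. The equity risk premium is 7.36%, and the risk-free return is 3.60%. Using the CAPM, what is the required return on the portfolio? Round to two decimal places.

8.85%

β_Calder = 0.362 × 19.79% / 14.47% = 0.4951
β_Wren = 0.640 × 29.83% / 14.47% = 1.3194
β_Maddox = 0.714 × 20.02% / 14.47% = 0.9879
β_Fenwick = 0.153 × 32.43% / 14.47% = 0.3429
β_Quill = 0.284 × 35.78% / 14.47% = 0.7022
β_P = Σ w_i β_i = 0.21×0.4951 + 0.17×1.3194 + 0.20×0.9879 + 0.30×0.3429 + 0.12×0.7022 = 0.7130
E(R_P) = R_f + β_P × MRP = 3.60% + 0.7130 × 7.36% = 8.85%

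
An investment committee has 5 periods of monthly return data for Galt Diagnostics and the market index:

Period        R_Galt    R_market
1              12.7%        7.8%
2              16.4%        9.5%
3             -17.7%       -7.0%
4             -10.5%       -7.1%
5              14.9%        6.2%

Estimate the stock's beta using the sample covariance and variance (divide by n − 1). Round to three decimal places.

Mean R_i = (12.7 + 16.4 − 17.7 − 10.5 + 14.9) / 5 = 3.1600%
Mean R_m = (7.8 + 9.5 − 7.0 − 7.1 + 6.2) / 5 = 1.8800%
Σ(R_i − R̄_i)(R_m − R̄_m) = 515.9860  ⇒  Cov = 515.9860 / 4 = 128.9965
Σ(R_m − R̄_m)² = 271.2680  ⇒  Var(R_m) = 271.2680 / 4 = 67.8170
β = Cov / Var(R_m) = 128.9965 / 67.8170 = 1.9021

1.902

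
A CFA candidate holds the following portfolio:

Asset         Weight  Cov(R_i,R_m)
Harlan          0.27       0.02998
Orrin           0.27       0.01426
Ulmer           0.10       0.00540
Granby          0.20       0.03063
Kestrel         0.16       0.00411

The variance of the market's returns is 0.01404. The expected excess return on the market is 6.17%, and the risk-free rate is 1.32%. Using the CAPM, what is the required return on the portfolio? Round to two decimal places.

9.79%

β_Harlan = 0.02998 / 0.01404 = 2.1353
β_Orrin = 0.01426 / 0.01404 = 1.0157
β_Ulmer = 0.00540 / 0.01404 = 0.3846
β_Granby = 0.03063 / 0.01404 = 2.1816
β_Kestrel = 0.00411 / 0.01404 = 0.2927
β_P = Σ w_i β_i = 0.27×2.1353 + 0.27×1.0157 + 0.10×0.3846 + 0.20×2.1816 + 0.16×0.2927 = 1.3724
E(R_P) = R_f + β_P × MRP = 1.32% + 1.3724 × 6.17% = 9.79%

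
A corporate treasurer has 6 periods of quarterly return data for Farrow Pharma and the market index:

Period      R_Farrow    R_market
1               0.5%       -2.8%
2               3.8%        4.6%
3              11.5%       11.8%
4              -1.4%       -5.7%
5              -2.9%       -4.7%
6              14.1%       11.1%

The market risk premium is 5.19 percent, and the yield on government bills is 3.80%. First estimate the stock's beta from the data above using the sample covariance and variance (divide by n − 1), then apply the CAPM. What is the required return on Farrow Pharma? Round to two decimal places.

8.27%

Mean R_i = (0.5 + 3.8 + 11.5 − 1.4 − 2.9 + 14.1) / 6 = 4.2667%
Mean R_m = (-2.8 + 4.6 + 11.8 − 5.7 − 4.7 + 11.1) / 6 = 2.3833%
Σ(R_i − R̄_i)(R_m − R̄_m) = 268.8867  ⇒  Cov = 268.8867 / 5 = 53.7773
Σ(R_m − R̄_m)² = 311.9483  ⇒  Var(R_m) = 311.9483 / 5 = 62.3897
β = Cov / Var(R_m) = 53.7773 / 62.3897 = 0.8620
E(R) = R_f + β × MRP = 3.80% + 0.8620 × 5.19% = 8.27%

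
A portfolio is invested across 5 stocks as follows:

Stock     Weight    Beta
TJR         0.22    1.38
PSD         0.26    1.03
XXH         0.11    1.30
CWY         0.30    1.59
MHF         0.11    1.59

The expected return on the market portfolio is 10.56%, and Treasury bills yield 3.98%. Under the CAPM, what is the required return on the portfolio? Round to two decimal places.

12.97%

β_P = Σ w_i β_i = 0.22×1.38 + 0.26×1.03 + 0.11×1.30 + 0.30×1.59 + 0.11×1.59 = 1.3663
MRP = 10.56% − 3.98% = 6.58%
E(R_P) = R_f + β_P × MRP = 3.98% + 1.3663 × 6.58% = 12.97%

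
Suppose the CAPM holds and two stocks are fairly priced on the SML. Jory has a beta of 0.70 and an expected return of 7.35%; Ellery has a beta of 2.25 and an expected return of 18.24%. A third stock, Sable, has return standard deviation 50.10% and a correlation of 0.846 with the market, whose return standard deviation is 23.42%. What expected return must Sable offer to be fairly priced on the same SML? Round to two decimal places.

15.15%

MRP = (18.24% − 7.35%) / (2.25 − 0.70) = 7.0258%
R_f = 7.35% − 0.70 × 7.0258% = 2.4319%
β_Sable = ρ·σ_i/σ_m = 0.846 × 50.10 / 23.42 = 1.8098
E(R_Sable) = R_f + β × MRP = 2.4319% + 1.8098 × 7.0258% = 15.15%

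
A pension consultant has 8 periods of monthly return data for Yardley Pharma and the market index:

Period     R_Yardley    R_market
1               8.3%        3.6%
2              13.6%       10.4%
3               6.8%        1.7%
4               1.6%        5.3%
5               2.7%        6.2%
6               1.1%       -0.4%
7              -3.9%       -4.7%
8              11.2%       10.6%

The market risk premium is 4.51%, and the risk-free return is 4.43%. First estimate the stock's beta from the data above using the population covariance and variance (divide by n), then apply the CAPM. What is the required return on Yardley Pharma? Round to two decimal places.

Mean R_i = (8.3 + 13.6 + 6.8 + 1.6 + 2.7 + 1.1 − 3.9 + 11.2) / 8 = 5.1750%
Mean R_m = (3.6 + 10.4 + 1.7 + 5.3 + 6.2 − 0.4 − 4.7 + 10.6) / 8 = 4.0875%
Σ(R_i − R̄_i)(R_m − R̄_m) = 175.4875  ⇒  Cov = 175.4875 / 8 = 21.9359
Σ(R_m − R̄_m)² = 191.4888  ⇒  Var(R_m) = 191.4888 / 8 = 23.9361
β = Cov / Var(R_m) = 21.9359 / 23.9361 = 0.9164
E(R) = R_f + β × MRP = 4.43% + 0.9164 × 4.51% = 8.56%

8.56%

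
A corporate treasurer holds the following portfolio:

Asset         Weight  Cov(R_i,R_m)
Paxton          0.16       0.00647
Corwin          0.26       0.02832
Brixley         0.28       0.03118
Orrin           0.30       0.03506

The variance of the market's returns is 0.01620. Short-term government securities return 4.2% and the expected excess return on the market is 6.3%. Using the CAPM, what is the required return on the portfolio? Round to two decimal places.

β_Paxton = 0.00647 / 0.01620 = 0.3994
β_Corwin = 0.02832 / 0.01620 = 1.7481
β_Brixley = 0.03118 / 0.01620 = 1.9247
β_Orrin = 0.03506 / 0.01620 = 2.1642
β_P = Σ w_i β_i = 0.16×0.3994 + 0.26×1.7481 + 0.28×1.9247 + 0.30×2.1642 = 1.7066
E(R_P) = R_f + β_P × MRP = 4.2% + 1.7066 × 6.3% = 14.95%

14.95%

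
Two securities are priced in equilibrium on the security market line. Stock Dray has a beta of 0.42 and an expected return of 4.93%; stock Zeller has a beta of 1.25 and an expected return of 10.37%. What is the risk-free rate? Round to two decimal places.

2.18%

Both satisfy E(R) = R_f + β·MRP, so the slope of the SML is
MRP = (10.37% − 4.93%) / (1.25 − 0.42) = 5.44% / 0.83 = 6.5542%
R_f = E(R_Dray) − β_Dray·MRP = 4.93% − 0.42 × 6.5542% = 2.1772%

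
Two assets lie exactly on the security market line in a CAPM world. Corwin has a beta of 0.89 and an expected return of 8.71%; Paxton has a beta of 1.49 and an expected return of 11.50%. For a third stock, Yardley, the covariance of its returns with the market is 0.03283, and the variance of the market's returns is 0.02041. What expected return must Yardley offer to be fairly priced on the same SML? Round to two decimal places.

12.05%

MRP = (11.50% − 8.71%) / (1.49 − 0.89) = 4.6500%
R_f = 8.71% − 0.89 × 4.6500% = 4.5715%
β_Yardley = Cov / Var(R_m) = 0.03283 / 0.02041 = 1.6085
E(R_Yardley) = R_f + β × MRP = 4.5715% + 1.6085 × 4.6500% = 12.05%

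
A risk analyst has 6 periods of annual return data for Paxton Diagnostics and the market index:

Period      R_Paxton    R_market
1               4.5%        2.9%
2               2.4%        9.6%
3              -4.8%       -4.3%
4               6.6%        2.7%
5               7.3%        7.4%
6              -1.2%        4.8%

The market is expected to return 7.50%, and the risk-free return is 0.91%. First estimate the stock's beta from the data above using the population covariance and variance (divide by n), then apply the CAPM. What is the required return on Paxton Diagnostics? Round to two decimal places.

4.68%

Mean R_i = (4.5 + 2.4 − 4.8 + 6.6 + 7.3 − 1.2) / 6 = 2.4667%
Mean R_m = (2.9 + 9.6 − 4.3 + 2.7 + 7.4 + 4.8) / 6 = 3.8500%
Σ(R_i − R̄_i)(R_m − R̄_m) = 65.8300  ⇒  Cov = 65.8300 / 6 = 10.9717
Σ(R_m − R̄_m)² = 115.2150  ⇒  Var(R_m) = 115.2150 / 6 = 19.2025
β = Cov / Var(R_m) = 10.9717 / 19.2025 = 0.5714
MRP = 7.50% − 0.91% = 6.59%
E(R) = R_f + β × MRP = 0.91% + 0.5714 × 6.59% = 4.68%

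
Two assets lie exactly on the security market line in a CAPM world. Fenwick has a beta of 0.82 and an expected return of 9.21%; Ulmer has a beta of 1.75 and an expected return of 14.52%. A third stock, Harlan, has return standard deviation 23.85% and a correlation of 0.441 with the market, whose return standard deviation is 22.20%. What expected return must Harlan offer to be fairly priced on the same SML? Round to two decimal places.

7.23%

MRP = (14.52% − 9.21%) / (1.75 − 0.82) = 5.7097%
R_f = 9.21% − 0.82 × 5.7097% = 4.5280%
β_Harlan = ρ·σ_i/σ_m = 0.441 × 23.85 / 22.20 = 0.4738
E(R_Harlan) = R_f + β × MRP = 4.5280% + 0.4738 × 5.7097% = 7.23%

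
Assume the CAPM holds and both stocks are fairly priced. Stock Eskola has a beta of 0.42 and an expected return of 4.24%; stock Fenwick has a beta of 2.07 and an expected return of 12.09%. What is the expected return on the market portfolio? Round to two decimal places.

Both satisfy E(R) = R_f + β·MRP, so the slope of the SML is
MRP = (12.09% − 4.24%) / (2.07 − 0.42) = 7.85% / 1.65 = 4.7576%
R_f = E(R_Eskola) − β_Eskola·MRP = 4.24% − 0.42 × 4.7576% = 2.2418%
E(R_m) = R_f + MRP = 2.2418% + 4.7576% = 7.00%

7.00%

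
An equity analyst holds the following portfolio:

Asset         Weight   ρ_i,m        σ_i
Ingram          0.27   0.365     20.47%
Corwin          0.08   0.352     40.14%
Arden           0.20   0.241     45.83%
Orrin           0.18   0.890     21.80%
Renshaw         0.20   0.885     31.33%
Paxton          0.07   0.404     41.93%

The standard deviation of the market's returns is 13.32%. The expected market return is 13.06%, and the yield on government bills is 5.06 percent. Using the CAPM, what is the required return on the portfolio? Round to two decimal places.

β_Ingram = 0.365 × 20.47% / 13.32% = 0.5609
β_Corwin = 0.352 × 40.14% / 13.32% = 1.0608
β_Arden = 0.241 × 45.83% / 13.32% = 0.8292
β_Orrin = 0.890 × 21.80% / 13.32% = 1.4566
β_Renshaw = 0.885 × 31.33% / 13.32% = 2.0816
β_Paxton = 0.404 × 41.93% / 13.32% = 1.2718
β_P = Σ w_i β_i = 0.27×0.5609 + 0.08×1.0608 + 0.20×0.8292 + 0.18×1.4566 + 0.20×2.0816 + 0.07×1.2718 = 1.1697
MRP = 13.06% − 5.06% = 8.00%
E(R_P) = R_f + β_P × MRP = 5.06% + 1.1697 × 8.00% = 14.42%

14.42%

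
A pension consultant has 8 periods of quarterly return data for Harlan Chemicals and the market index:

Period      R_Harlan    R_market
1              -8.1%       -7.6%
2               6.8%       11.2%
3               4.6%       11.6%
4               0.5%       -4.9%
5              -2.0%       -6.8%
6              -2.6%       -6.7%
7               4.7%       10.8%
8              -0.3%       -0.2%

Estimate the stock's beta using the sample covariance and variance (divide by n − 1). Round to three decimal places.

Mean R_i = (-8.1 + 6.8 + 4.6 + 0.5 − 2.0 − 2.6 + 4.7 − 0.3) / 8 = 0.4500%
Mean R_m = (-7.6 + 11.2 + 11.6 − 4.9 − 6.8 − 6.7 + 10.8 − 0.2) / 8 = 0.9250%
Σ(R_i − R̄_i)(R_m − R̄_m) = 267.1400  ⇒  Cov = 267.1400 / 7 = 38.1629
Σ(R_m − R̄_m)² = 542.7350  ⇒  Var(R_m) = 542.7350 / 7 = 77.5336
β = Cov / Var(R_m) = 38.1629 / 77.5336 = 0.4922

0.492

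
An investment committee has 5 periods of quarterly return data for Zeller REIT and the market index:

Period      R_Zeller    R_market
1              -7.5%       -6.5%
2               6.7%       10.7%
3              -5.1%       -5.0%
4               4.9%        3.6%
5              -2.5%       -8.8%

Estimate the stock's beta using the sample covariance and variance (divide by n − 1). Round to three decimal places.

Mean R_i = (-7.5 + 6.7 − 5.1 + 4.9 − 2.5) / 5 = -0.7000%
Mean R_m = (-6.5 + 10.7 − 5.0 + 3.6 − 8.8) / 5 = -1.2000%
Σ(R_i − R̄_i)(R_m − R̄_m) = 181.3800  ⇒  Cov = 181.3800 / 4 = 45.3450
Σ(R_m − R̄_m)² = 264.9400  ⇒  Var(R_m) = 264.9400 / 4 = 66.2350
β = Cov / Var(R_m) = 45.3450 / 66.2350 = 0.6846

0.685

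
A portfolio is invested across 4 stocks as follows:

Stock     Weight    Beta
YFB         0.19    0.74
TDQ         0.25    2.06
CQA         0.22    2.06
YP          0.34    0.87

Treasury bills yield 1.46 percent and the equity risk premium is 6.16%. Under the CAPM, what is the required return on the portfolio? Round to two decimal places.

10.11%

β_P = Σ w_i β_i = 0.19×0.74 + 0.25×2.06 + 0.22×2.06 + 0.34×0.87 = 1.4046
E(R_P) = R_f + β_P × MRP = 1.46% + 1.4046 × 6.16% = 10.11%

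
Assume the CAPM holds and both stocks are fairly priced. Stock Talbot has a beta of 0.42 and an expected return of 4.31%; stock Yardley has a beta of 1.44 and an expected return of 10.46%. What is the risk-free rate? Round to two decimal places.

1.78%

Both satisfy E(R) = R_f + β·MRP, so the slope of the SML is
MRP = (10.46% − 4.31%) / (1.44 − 0.42) = 6.15% / 1.02 = 6.0294%
R_f = E(R_Talbot) − β_Talbot·MRP = 4.31% − 0.42 × 6.0294% = 1.7777%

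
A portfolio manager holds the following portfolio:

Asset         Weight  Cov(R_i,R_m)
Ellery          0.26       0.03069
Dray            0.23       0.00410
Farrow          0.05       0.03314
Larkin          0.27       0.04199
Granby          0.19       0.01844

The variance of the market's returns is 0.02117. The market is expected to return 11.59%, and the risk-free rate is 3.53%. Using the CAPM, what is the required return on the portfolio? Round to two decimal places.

β_Ellery = 0.03069 / 0.02117 = 1.4497
β_Dray = 0.00410 / 0.02117 = 0.1937
β_Farrow = 0.03314 / 0.02117 = 1.5654
β_Larkin = 0.04199 / 0.02117 = 1.9835
β_Granby = 0.01844 / 0.02117 = 0.8710
β_P = Σ w_i β_i = 0.26×1.4497 + 0.23×0.1937 + 0.05×1.5654 + 0.27×1.9835 + 0.19×0.8710 = 1.2008
MRP = 11.59% − 3.53% = 8.06%
E(R_P) = R_f + β_P × MRP = 3.53% + 1.2008 × 8.06% = 13.21%

13.21%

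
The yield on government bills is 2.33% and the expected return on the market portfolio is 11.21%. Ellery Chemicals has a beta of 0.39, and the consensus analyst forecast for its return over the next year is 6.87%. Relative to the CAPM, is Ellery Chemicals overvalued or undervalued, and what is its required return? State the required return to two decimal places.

Undervalued; required return 5.79%

MRP = 11.21% − 2.33% = 8.88%
Required return = R_f + β·MRP = 2.33% + 0.39 × 8.88% = 5.79%
Forecast 6.87% > required 5.79% → the stock plots above the SML → undervalued.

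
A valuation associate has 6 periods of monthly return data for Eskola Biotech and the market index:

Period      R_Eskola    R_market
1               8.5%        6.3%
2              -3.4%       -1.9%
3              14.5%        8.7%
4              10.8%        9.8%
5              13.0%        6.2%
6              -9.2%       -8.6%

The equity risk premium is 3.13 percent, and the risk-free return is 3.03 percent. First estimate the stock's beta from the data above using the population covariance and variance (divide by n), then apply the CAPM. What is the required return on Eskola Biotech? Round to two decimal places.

7.10%

Mean R_i = (8.5 − 3.4 + 14.5 + 10.8 + 13.0 − 9.2) / 6 = 5.7000%
Mean R_m = (6.3 − 1.9 + 8.7 + 9.8 + 6.2 − 8.6) / 6 = 3.4167%
Σ(R_i − R̄_i)(R_m − R̄_m) = 334.8700  ⇒  Cov = 334.8700 / 6 = 55.8117
Σ(R_m − R̄_m)² = 257.3883  ⇒  Var(R_m) = 257.3883 / 6 = 42.8981
β = Cov / Var(R_m) = 55.8117 / 42.8981 = 1.3010
E(R) = R_f + β × MRP = 3.03% + 1.3010 × 3.13% = 7.10%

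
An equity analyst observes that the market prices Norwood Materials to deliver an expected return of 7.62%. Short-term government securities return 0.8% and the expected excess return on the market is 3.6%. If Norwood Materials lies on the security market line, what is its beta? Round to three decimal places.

1.894

β = (E(R) − R_f) / MRP = (7.62% − 0.8%) / 3.6% = 6.82% / 3.6% = 1.894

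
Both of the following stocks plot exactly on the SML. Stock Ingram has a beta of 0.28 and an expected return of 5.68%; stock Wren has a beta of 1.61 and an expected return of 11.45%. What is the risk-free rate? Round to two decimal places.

4.47%

Both satisfy E(R) = R_f + β·MRP, so the slope of the SML is
MRP = (11.45% − 5.68%) / (1.61 − 0.28) = 5.77% / 1.33 = 4.3383%
R_f = E(R_Ingram) − β_Ingram·MRP = 5.68% − 0.28 × 4.3383% = 4.4653%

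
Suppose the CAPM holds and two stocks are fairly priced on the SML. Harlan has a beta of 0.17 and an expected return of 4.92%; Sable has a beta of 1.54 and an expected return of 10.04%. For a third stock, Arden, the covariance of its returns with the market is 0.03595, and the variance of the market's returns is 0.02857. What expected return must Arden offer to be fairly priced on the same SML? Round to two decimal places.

MRP = (10.04% − 4.92%) / (1.54 − 0.17) = 3.7372%
R_f = 4.92% − 0.17 × 3.7372% = 4.2847%
β_Arden = Cov / Var(R_m) = 0.03595 / 0.02857 = 1.2583
E(R_Arden) = R_f + β × MRP = 4.2847% + 1.2583 × 3.7372% = 8.99%

8.99%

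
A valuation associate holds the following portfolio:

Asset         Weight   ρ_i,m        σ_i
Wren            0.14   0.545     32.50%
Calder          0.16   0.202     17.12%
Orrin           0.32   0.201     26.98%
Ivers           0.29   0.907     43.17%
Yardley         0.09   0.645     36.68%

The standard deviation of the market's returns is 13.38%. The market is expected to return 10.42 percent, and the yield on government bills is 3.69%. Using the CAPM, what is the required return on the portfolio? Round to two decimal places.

β_Wren = 0.545 × 32.50% / 13.38% = 1.3238
β_Calder = 0.202 × 17.12% / 13.38% = 0.2585
β_Orrin = 0.201 × 26.98% / 13.38% = 0.4053
β_Ivers = 0.907 × 43.17% / 13.38% = 2.9264
β_Yardley = 0.645 × 36.68% / 13.38% = 1.7682
β_P = Σ w_i β_i = 0.14×1.3238 + 0.16×0.2585 + 0.32×0.4053 + 0.29×2.9264 + 0.09×1.7682 = 1.3642
MRP = 10.42% − 3.69% = 6.73%
E(R_P) = R_f + β_P × MRP = 3.69% + 1.3642 × 6.73% = 12.87%

12.87%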